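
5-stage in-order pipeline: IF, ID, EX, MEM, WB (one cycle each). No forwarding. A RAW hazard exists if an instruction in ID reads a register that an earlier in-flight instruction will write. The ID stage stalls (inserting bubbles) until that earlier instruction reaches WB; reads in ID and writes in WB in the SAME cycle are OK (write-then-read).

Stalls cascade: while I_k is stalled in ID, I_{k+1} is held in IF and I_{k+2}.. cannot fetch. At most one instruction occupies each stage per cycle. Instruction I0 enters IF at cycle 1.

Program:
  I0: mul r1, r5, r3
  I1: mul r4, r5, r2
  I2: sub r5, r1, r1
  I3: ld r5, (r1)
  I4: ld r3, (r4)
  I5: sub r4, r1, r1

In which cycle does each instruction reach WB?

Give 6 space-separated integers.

Answer: 5 6 8 9 10 11

Derivation:
I0 mul r1 <- r5,r3: IF@1 ID@2 stall=0 (-) EX@3 MEM@4 WB@5
I1 mul r4 <- r5,r2: IF@2 ID@3 stall=0 (-) EX@4 MEM@5 WB@6
I2 sub r5 <- r1,r1: IF@3 ID@4 stall=1 (RAW on I0.r1 (WB@5)) EX@6 MEM@7 WB@8
I3 ld r5 <- r1: IF@4 ID@6 stall=0 (-) EX@7 MEM@8 WB@9
I4 ld r3 <- r4: IF@6 ID@7 stall=0 (-) EX@8 MEM@9 WB@10
I5 sub r4 <- r1,r1: IF@7 ID@8 stall=0 (-) EX@9 MEM@10 WB@11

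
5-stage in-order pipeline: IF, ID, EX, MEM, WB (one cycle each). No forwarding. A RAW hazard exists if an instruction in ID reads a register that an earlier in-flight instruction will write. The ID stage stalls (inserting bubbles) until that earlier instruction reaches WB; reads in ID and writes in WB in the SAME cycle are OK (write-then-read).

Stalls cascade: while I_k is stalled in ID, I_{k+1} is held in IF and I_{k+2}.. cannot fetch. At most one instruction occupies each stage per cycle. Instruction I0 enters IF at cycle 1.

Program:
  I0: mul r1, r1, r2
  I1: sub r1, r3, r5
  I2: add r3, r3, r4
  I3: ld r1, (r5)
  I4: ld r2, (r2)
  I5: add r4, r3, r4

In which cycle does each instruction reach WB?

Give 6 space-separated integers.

Answer: 5 6 7 8 9 10

Derivation:
I0 mul r1 <- r1,r2: IF@1 ID@2 stall=0 (-) EX@3 MEM@4 WB@5
I1 sub r1 <- r3,r5: IF@2 ID@3 stall=0 (-) EX@4 MEM@5 WB@6
I2 add r3 <- r3,r4: IF@3 ID@4 stall=0 (-) EX@5 MEM@6 WB@7
I3 ld r1 <- r5: IF@4 ID@5 stall=0 (-) EX@6 MEM@7 WB@8
I4 ld r2 <- r2: IF@5 ID@6 stall=0 (-) EX@7 MEM@8 WB@9
I5 add r4 <- r3,r4: IF@6 ID@7 stall=0 (-) EX@8 MEM@9 WB@10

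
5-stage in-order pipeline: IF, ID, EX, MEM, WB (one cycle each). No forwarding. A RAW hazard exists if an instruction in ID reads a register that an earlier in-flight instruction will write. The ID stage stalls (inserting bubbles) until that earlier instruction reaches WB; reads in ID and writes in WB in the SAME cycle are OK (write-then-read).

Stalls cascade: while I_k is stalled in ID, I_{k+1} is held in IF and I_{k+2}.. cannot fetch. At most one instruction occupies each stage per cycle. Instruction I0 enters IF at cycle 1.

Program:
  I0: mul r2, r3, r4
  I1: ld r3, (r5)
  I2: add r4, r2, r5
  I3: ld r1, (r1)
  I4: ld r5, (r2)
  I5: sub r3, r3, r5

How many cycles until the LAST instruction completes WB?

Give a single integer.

I0 mul r2 <- r3,r4: IF@1 ID@2 stall=0 (-) EX@3 MEM@4 WB@5
I1 ld r3 <- r5: IF@2 ID@3 stall=0 (-) EX@4 MEM@5 WB@6
I2 add r4 <- r2,r5: IF@3 ID@4 stall=1 (RAW on I0.r2 (WB@5)) EX@6 MEM@7 WB@8
I3 ld r1 <- r1: IF@4 ID@6 stall=0 (-) EX@7 MEM@8 WB@9
I4 ld r5 <- r2: IF@6 ID@7 stall=0 (-) EX@8 MEM@9 WB@10
I5 sub r3 <- r3,r5: IF@7 ID@8 stall=2 (RAW on I4.r5 (WB@10)) EX@11 MEM@12 WB@13

Answer: 13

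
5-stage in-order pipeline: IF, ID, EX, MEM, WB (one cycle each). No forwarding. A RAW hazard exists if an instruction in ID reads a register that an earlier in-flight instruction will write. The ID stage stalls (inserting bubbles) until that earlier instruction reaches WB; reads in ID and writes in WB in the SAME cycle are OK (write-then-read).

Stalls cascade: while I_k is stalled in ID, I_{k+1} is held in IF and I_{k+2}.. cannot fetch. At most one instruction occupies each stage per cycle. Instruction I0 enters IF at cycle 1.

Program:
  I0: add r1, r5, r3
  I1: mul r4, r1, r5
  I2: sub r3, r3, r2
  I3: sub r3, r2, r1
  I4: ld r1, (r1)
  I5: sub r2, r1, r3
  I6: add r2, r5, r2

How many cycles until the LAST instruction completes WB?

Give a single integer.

Answer: 17

Derivation:
I0 add r1 <- r5,r3: IF@1 ID@2 stall=0 (-) EX@3 MEM@4 WB@5
I1 mul r4 <- r1,r5: IF@2 ID@3 stall=2 (RAW on I0.r1 (WB@5)) EX@6 MEM@7 WB@8
I2 sub r3 <- r3,r2: IF@3 ID@6 stall=0 (-) EX@7 MEM@8 WB@9
I3 sub r3 <- r2,r1: IF@6 ID@7 stall=0 (-) EX@8 MEM@9 WB@10
I4 ld r1 <- r1: IF@7 ID@8 stall=0 (-) EX@9 MEM@10 WB@11
I5 sub r2 <- r1,r3: IF@8 ID@9 stall=2 (RAW on I4.r1 (WB@11)) EX@12 MEM@13 WB@14
I6 add r2 <- r5,r2: IF@9 ID@12 stall=2 (RAW on I5.r2 (WB@14)) EX@15 MEM@16 WB@17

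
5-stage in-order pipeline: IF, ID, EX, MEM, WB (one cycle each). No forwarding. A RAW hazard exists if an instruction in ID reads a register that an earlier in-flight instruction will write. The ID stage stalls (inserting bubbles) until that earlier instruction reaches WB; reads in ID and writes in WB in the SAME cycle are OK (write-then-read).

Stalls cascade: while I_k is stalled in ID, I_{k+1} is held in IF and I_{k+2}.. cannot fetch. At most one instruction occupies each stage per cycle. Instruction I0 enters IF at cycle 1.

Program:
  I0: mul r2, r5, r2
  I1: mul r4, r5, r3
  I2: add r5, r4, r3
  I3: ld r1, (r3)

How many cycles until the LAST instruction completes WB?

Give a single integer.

Answer: 10

Derivation:
I0 mul r2 <- r5,r2: IF@1 ID@2 stall=0 (-) EX@3 MEM@4 WB@5
I1 mul r4 <- r5,r3: IF@2 ID@3 stall=0 (-) EX@4 MEM@5 WB@6
I2 add r5 <- r4,r3: IF@3 ID@4 stall=2 (RAW on I1.r4 (WB@6)) EX@7 MEM@8 WB@9
I3 ld r1 <- r3: IF@4 ID@7 stall=0 (-) EX@8 MEM@9 WB@10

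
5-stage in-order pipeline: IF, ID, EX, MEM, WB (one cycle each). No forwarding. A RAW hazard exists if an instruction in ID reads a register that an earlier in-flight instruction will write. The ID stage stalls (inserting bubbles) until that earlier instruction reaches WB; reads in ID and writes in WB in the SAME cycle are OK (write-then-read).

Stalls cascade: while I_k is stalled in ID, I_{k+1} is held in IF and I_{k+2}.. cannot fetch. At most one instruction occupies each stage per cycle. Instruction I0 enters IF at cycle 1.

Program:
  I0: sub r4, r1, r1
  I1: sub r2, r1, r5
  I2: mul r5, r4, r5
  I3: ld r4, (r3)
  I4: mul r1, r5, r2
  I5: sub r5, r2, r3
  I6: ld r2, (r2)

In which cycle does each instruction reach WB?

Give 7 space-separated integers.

I0 sub r4 <- r1,r1: IF@1 ID@2 stall=0 (-) EX@3 MEM@4 WB@5
I1 sub r2 <- r1,r5: IF@2 ID@3 stall=0 (-) EX@4 MEM@5 WB@6
I2 mul r5 <- r4,r5: IF@3 ID@4 stall=1 (RAW on I0.r4 (WB@5)) EX@6 MEM@7 WB@8
I3 ld r4 <- r3: IF@4 ID@6 stall=0 (-) EX@7 MEM@8 WB@9
I4 mul r1 <- r5,r2: IF@6 ID@7 stall=1 (RAW on I2.r5 (WB@8)) EX@9 MEM@10 WB@11
I5 sub r5 <- r2,r3: IF@7 ID@9 stall=0 (-) EX@10 MEM@11 WB@12
I6 ld r2 <- r2: IF@9 ID@10 stall=0 (-) EX@11 MEM@12 WB@13

Answer: 5 6 8 9 11 12 13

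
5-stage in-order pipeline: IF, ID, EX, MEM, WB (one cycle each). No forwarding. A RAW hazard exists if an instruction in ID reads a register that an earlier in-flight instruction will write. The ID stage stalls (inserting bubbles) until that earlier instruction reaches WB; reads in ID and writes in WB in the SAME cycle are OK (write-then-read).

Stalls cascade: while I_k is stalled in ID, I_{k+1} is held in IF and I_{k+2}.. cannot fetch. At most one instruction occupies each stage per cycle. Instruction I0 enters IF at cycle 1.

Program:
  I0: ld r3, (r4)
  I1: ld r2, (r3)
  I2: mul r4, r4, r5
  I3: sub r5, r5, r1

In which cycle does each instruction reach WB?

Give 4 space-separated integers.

Answer: 5 8 9 10

Derivation:
I0 ld r3 <- r4: IF@1 ID@2 stall=0 (-) EX@3 MEM@4 WB@5
I1 ld r2 <- r3: IF@2 ID@3 stall=2 (RAW on I0.r3 (WB@5)) EX@6 MEM@7 WB@8
I2 mul r4 <- r4,r5: IF@3 ID@6 stall=0 (-) EX@7 MEM@8 WB@9
I3 sub r5 <- r5,r1: IF@6 ID@7 stall=0 (-) EX@8 MEM@9 WB@10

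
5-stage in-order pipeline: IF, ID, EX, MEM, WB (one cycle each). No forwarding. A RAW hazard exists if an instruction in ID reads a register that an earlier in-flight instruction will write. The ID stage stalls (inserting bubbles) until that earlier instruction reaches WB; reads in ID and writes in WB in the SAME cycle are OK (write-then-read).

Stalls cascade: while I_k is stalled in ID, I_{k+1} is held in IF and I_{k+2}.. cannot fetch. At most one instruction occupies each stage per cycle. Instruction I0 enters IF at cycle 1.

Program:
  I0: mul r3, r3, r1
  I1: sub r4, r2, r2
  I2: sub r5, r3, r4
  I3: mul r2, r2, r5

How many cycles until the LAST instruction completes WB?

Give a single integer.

I0 mul r3 <- r3,r1: IF@1 ID@2 stall=0 (-) EX@3 MEM@4 WB@5
I1 sub r4 <- r2,r2: IF@2 ID@3 stall=0 (-) EX@4 MEM@5 WB@6
I2 sub r5 <- r3,r4: IF@3 ID@4 stall=2 (RAW on I1.r4 (WB@6)) EX@7 MEM@8 WB@9
I3 mul r2 <- r2,r5: IF@4 ID@7 stall=2 (RAW on I2.r5 (WB@9)) EX@10 MEM@11 WB@12

Answer: 12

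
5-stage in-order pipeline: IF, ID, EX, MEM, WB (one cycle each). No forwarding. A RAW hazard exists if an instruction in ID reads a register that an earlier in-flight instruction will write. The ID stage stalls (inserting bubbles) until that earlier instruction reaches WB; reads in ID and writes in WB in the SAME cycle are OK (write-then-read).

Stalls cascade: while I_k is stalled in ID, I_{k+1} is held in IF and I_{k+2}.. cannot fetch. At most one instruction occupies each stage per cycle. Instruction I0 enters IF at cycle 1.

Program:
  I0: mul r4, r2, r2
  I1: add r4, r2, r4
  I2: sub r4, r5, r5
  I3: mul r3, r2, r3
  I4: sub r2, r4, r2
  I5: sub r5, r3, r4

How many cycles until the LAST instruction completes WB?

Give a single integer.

Answer: 13

Derivation:
I0 mul r4 <- r2,r2: IF@1 ID@2 stall=0 (-) EX@3 MEM@4 WB@5
I1 add r4 <- r2,r4: IF@2 ID@3 stall=2 (RAW on I0.r4 (WB@5)) EX@6 MEM@7 WB@8
I2 sub r4 <- r5,r5: IF@3 ID@6 stall=0 (-) EX@7 MEM@8 WB@9
I3 mul r3 <- r2,r3: IF@6 ID@7 stall=0 (-) EX@8 MEM@9 WB@10
I4 sub r2 <- r4,r2: IF@7 ID@8 stall=1 (RAW on I2.r4 (WB@9)) EX@10 MEM@11 WB@12
I5 sub r5 <- r3,r4: IF@8 ID@10 stall=0 (-) EX@11 MEM@12 WB@13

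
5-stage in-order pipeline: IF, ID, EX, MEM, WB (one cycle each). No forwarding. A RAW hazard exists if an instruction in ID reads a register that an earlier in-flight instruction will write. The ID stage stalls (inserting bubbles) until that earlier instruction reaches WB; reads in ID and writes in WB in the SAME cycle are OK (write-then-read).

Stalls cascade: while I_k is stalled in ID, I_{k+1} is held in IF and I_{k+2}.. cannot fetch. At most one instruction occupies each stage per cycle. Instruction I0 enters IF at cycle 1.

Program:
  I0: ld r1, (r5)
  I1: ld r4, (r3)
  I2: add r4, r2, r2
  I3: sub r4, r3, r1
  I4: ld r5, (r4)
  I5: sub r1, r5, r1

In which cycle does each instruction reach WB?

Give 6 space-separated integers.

I0 ld r1 <- r5: IF@1 ID@2 stall=0 (-) EX@3 MEM@4 WB@5
I1 ld r4 <- r3: IF@2 ID@3 stall=0 (-) EX@4 MEM@5 WB@6
I2 add r4 <- r2,r2: IF@3 ID@4 stall=0 (-) EX@5 MEM@6 WB@7
I3 sub r4 <- r3,r1: IF@4 ID@5 stall=0 (-) EX@6 MEM@7 WB@8
I4 ld r5 <- r4: IF@5 ID@6 stall=2 (RAW on I3.r4 (WB@8)) EX@9 MEM@10 WB@11
I5 sub r1 <- r5,r1: IF@6 ID@9 stall=2 (RAW on I4.r5 (WB@11)) EX@12 MEM@13 WB@14

Answer: 5 6 7 8 11 14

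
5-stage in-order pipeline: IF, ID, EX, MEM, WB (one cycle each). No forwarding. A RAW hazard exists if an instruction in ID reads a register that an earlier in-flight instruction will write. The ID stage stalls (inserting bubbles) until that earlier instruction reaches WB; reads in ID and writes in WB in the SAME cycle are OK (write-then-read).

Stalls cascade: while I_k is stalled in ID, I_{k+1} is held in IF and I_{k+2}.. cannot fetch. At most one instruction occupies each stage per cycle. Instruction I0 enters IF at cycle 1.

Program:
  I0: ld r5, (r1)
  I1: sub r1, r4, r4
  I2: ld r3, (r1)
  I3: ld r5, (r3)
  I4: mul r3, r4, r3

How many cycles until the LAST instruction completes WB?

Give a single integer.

Answer: 13

Derivation:
I0 ld r5 <- r1: IF@1 ID@2 stall=0 (-) EX@3 MEM@4 WB@5
I1 sub r1 <- r4,r4: IF@2 ID@3 stall=0 (-) EX@4 MEM@5 WB@6
I2 ld r3 <- r1: IF@3 ID@4 stall=2 (RAW on I1.r1 (WB@6)) EX@7 MEM@8 WB@9
I3 ld r5 <- r3: IF@4 ID@7 stall=2 (RAW on I2.r3 (WB@9)) EX@10 MEM@11 WB@12
I4 mul r3 <- r4,r3: IF@7 ID@10 stall=0 (-) EX@11 MEM@12 WB@13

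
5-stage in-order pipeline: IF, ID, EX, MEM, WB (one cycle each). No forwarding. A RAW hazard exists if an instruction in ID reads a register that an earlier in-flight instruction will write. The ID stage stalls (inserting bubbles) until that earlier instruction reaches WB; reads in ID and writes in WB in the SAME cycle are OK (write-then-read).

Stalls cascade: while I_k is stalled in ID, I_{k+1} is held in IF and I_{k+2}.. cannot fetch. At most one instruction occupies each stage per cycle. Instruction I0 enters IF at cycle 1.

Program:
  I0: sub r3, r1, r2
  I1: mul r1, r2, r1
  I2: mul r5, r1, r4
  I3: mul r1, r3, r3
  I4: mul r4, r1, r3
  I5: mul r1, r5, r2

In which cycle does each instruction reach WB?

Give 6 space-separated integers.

I0 sub r3 <- r1,r2: IF@1 ID@2 stall=0 (-) EX@3 MEM@4 WB@5
I1 mul r1 <- r2,r1: IF@2 ID@3 stall=0 (-) EX@4 MEM@5 WB@6
I2 mul r5 <- r1,r4: IF@3 ID@4 stall=2 (RAW on I1.r1 (WB@6)) EX@7 MEM@8 WB@9
I3 mul r1 <- r3,r3: IF@4 ID@7 stall=0 (-) EX@8 MEM@9 WB@10
I4 mul r4 <- r1,r3: IF@7 ID@8 stall=2 (RAW on I3.r1 (WB@10)) EX@11 MEM@12 WB@13
I5 mul r1 <- r5,r2: IF@8 ID@11 stall=0 (-) EX@12 MEM@13 WB@14

Answer: 5 6 9 10 13 14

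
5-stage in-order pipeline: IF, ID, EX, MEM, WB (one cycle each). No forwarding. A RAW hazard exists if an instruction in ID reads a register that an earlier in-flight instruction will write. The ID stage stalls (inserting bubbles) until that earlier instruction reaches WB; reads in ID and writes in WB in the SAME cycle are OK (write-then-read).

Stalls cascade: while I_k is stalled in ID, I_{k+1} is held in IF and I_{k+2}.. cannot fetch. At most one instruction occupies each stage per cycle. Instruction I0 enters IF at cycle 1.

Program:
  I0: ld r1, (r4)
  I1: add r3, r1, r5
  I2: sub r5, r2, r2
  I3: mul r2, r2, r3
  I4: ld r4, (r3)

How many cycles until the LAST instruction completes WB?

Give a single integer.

I0 ld r1 <- r4: IF@1 ID@2 stall=0 (-) EX@3 MEM@4 WB@5
I1 add r3 <- r1,r5: IF@2 ID@3 stall=2 (RAW on I0.r1 (WB@5)) EX@6 MEM@7 WB@8
I2 sub r5 <- r2,r2: IF@3 ID@6 stall=0 (-) EX@7 MEM@8 WB@9
I3 mul r2 <- r2,r3: IF@6 ID@7 stall=1 (RAW on I1.r3 (WB@8)) EX@9 MEM@10 WB@11
I4 ld r4 <- r3: IF@7 ID@9 stall=0 (-) EX@10 MEM@11 WB@12

Answer: 12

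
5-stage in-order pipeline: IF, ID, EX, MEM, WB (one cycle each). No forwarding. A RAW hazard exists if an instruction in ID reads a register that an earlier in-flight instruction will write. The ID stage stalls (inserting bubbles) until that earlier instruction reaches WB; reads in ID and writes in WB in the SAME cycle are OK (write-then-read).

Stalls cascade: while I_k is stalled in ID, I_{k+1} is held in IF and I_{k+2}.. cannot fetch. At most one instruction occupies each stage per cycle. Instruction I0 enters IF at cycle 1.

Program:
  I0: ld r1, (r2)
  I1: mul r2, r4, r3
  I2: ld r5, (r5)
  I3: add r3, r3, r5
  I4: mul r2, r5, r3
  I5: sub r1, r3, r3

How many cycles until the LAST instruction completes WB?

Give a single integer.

I0 ld r1 <- r2: IF@1 ID@2 stall=0 (-) EX@3 MEM@4 WB@5
I1 mul r2 <- r4,r3: IF@2 ID@3 stall=0 (-) EX@4 MEM@5 WB@6
I2 ld r5 <- r5: IF@3 ID@4 stall=0 (-) EX@5 MEM@6 WB@7
I3 add r3 <- r3,r5: IF@4 ID@5 stall=2 (RAW on I2.r5 (WB@7)) EX@8 MEM@9 WB@10
I4 mul r2 <- r5,r3: IF@5 ID@8 stall=2 (RAW on I3.r3 (WB@10)) EX@11 MEM@12 WB@13
I5 sub r1 <- r3,r3: IF@8 ID@11 stall=0 (-) EX@12 MEM@13 WB@14

Answer: 14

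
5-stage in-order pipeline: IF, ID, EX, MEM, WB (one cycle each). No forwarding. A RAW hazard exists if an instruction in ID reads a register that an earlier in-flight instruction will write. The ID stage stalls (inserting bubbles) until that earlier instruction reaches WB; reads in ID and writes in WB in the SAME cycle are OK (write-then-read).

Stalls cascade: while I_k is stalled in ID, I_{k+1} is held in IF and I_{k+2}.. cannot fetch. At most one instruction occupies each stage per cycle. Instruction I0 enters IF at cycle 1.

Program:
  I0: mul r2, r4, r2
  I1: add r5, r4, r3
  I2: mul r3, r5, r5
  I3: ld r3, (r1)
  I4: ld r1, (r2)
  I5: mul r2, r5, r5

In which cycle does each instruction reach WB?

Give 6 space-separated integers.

I0 mul r2 <- r4,r2: IF@1 ID@2 stall=0 (-) EX@3 MEM@4 WB@5
I1 add r5 <- r4,r3: IF@2 ID@3 stall=0 (-) EX@4 MEM@5 WB@6
I2 mul r3 <- r5,r5: IF@3 ID@4 stall=2 (RAW on I1.r5 (WB@6)) EX@7 MEM@8 WB@9
I3 ld r3 <- r1: IF@4 ID@7 stall=0 (-) EX@8 MEM@9 WB@10
I4 ld r1 <- r2: IF@7 ID@8 stall=0 (-) EX@9 MEM@10 WB@11
I5 mul r2 <- r5,r5: IF@8 ID@9 stall=0 (-) EX@10 MEM@11 WB@12

Answer: 5 6 9 10 11 12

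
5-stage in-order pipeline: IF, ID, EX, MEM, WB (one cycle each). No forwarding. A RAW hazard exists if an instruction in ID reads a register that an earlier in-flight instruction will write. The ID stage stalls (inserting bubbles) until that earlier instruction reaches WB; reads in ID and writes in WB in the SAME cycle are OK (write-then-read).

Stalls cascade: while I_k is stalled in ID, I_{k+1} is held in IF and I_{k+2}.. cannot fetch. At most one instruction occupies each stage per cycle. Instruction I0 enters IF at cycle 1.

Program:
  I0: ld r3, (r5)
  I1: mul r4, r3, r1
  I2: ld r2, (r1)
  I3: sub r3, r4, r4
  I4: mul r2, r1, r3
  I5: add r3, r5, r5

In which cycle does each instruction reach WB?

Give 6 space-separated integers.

Answer: 5 8 9 11 14 15

Derivation:
I0 ld r3 <- r5: IF@1 ID@2 stall=0 (-) EX@3 MEM@4 WB@5
I1 mul r4 <- r3,r1: IF@2 ID@3 stall=2 (RAW on I0.r3 (WB@5)) EX@6 MEM@7 WB@8
I2 ld r2 <- r1: IF@3 ID@6 stall=0 (-) EX@7 MEM@8 WB@9
I3 sub r3 <- r4,r4: IF@6 ID@7 stall=1 (RAW on I1.r4 (WB@8)) EX@9 MEM@10 WB@11
I4 mul r2 <- r1,r3: IF@7 ID@9 stall=2 (RAW on I3.r3 (WB@11)) EX@12 MEM@13 WB@14
I5 add r3 <- r5,r5: IF@9 ID@12 stall=0 (-) EX@13 MEM@14 WB@15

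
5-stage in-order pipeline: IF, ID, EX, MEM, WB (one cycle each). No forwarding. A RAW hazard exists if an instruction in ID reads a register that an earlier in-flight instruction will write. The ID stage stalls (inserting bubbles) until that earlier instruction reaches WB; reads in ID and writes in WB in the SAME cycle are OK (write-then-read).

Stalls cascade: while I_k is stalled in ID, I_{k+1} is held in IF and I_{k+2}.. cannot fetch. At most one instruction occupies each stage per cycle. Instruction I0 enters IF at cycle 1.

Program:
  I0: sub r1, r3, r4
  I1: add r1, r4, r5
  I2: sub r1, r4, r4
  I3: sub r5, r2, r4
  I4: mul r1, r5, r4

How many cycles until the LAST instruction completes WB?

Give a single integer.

Answer: 11

Derivation:
I0 sub r1 <- r3,r4: IF@1 ID@2 stall=0 (-) EX@3 MEM@4 WB@5
I1 add r1 <- r4,r5: IF@2 ID@3 stall=0 (-) EX@4 MEM@5 WB@6
I2 sub r1 <- r4,r4: IF@3 ID@4 stall=0 (-) EX@5 MEM@6 WB@7
I3 sub r5 <- r2,r4: IF@4 ID@5 stall=0 (-) EX@6 MEM@7 WB@8
I4 mul r1 <- r5,r4: IF@5 ID@6 stall=2 (RAW on I3.r5 (WB@8)) EX@9 MEM@10 WB@11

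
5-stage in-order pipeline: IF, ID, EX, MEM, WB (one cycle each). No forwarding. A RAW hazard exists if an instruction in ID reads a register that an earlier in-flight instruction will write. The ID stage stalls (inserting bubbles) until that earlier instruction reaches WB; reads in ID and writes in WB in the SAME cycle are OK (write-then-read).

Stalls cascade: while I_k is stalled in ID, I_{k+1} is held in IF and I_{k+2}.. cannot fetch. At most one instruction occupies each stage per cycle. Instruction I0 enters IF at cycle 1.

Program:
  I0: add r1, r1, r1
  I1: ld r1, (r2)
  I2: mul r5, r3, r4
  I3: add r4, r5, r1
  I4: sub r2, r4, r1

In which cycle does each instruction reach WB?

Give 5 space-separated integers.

Answer: 5 6 7 10 13

Derivation:
I0 add r1 <- r1,r1: IF@1 ID@2 stall=0 (-) EX@3 MEM@4 WB@5
I1 ld r1 <- r2: IF@2 ID@3 stall=0 (-) EX@4 MEM@5 WB@6
I2 mul r5 <- r3,r4: IF@3 ID@4 stall=0 (-) EX@5 MEM@6 WB@7
I3 add r4 <- r5,r1: IF@4 ID@5 stall=2 (RAW on I2.r5 (WB@7)) EX@8 MEM@9 WB@10
I4 sub r2 <- r4,r1: IF@5 ID@8 stall=2 (RAW on I3.r4 (WB@10)) EX@11 MEM@12 WB@13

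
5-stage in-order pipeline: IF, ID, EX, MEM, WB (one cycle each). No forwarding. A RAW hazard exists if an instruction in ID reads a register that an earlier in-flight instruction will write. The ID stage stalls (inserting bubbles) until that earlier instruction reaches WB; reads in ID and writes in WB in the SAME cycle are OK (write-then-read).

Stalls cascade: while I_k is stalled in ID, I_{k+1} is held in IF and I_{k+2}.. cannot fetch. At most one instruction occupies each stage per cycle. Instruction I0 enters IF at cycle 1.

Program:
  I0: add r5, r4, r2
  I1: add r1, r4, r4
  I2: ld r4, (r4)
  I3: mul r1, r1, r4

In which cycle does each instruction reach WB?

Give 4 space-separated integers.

I0 add r5 <- r4,r2: IF@1 ID@2 stall=0 (-) EX@3 MEM@4 WB@5
I1 add r1 <- r4,r4: IF@2 ID@3 stall=0 (-) EX@4 MEM@5 WB@6
I2 ld r4 <- r4: IF@3 ID@4 stall=0 (-) EX@5 MEM@6 WB@7
I3 mul r1 <- r1,r4: IF@4 ID@5 stall=2 (RAW on I2.r4 (WB@7)) EX@8 MEM@9 WB@10

Answer: 5 6 7 10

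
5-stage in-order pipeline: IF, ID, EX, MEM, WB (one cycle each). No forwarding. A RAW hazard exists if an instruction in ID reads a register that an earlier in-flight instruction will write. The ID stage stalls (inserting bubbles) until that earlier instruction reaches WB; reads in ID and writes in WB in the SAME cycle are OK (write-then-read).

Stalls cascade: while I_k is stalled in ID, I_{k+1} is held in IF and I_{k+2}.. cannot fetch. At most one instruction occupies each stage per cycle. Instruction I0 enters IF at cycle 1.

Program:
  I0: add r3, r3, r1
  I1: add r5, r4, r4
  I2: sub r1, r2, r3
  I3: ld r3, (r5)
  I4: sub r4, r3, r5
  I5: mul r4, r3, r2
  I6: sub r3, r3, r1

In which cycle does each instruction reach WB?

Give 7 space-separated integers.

I0 add r3 <- r3,r1: IF@1 ID@2 stall=0 (-) EX@3 MEM@4 WB@5
I1 add r5 <- r4,r4: IF@2 ID@3 stall=0 (-) EX@4 MEM@5 WB@6
I2 sub r1 <- r2,r3: IF@3 ID@4 stall=1 (RAW on I0.r3 (WB@5)) EX@6 MEM@7 WB@8
I3 ld r3 <- r5: IF@4 ID@6 stall=0 (-) EX@7 MEM@8 WB@9
I4 sub r4 <- r3,r5: IF@6 ID@7 stall=2 (RAW on I3.r3 (WB@9)) EX@10 MEM@11 WB@12
I5 mul r4 <- r3,r2: IF@7 ID@10 stall=0 (-) EX@11 MEM@12 WB@13
I6 sub r3 <- r3,r1: IF@10 ID@11 stall=0 (-) EX@12 MEM@13 WB@14

Answer: 5 6 8 9 12 13 14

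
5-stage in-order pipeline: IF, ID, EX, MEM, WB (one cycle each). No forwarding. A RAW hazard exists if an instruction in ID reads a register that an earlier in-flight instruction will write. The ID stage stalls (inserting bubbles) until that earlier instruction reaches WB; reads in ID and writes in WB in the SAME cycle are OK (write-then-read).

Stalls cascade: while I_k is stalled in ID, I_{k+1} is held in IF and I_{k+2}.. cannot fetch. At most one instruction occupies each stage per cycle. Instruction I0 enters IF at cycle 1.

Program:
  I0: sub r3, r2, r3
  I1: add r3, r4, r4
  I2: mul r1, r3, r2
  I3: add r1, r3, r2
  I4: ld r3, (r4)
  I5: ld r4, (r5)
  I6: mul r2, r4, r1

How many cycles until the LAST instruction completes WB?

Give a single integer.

I0 sub r3 <- r2,r3: IF@1 ID@2 stall=0 (-) EX@3 MEM@4 WB@5
I1 add r3 <- r4,r4: IF@2 ID@3 stall=0 (-) EX@4 MEM@5 WB@6
I2 mul r1 <- r3,r2: IF@3 ID@4 stall=2 (RAW on I1.r3 (WB@6)) EX@7 MEM@8 WB@9
I3 add r1 <- r3,r2: IF@4 ID@7 stall=0 (-) EX@8 MEM@9 WB@10
I4 ld r3 <- r4: IF@7 ID@8 stall=0 (-) EX@9 MEM@10 WB@11
I5 ld r4 <- r5: IF@8 ID@9 stall=0 (-) EX@10 MEM@11 WB@12
I6 mul r2 <- r4,r1: IF@9 ID@10 stall=2 (RAW on I5.r4 (WB@12)) EX@13 MEM@14 WB@15

Answer: 15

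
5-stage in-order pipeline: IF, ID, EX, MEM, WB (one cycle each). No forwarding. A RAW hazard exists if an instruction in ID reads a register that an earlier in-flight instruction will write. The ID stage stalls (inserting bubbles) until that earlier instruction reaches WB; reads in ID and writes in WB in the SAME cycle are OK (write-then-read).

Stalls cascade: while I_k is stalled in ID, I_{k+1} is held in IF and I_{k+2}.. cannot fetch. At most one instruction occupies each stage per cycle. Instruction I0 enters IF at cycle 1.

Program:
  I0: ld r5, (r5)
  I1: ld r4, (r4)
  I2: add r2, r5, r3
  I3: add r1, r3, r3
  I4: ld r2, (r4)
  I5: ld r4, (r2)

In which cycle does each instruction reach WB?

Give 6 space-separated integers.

I0 ld r5 <- r5: IF@1 ID@2 stall=0 (-) EX@3 MEM@4 WB@5
I1 ld r4 <- r4: IF@2 ID@3 stall=0 (-) EX@4 MEM@5 WB@6
I2 add r2 <- r5,r3: IF@3 ID@4 stall=1 (RAW on I0.r5 (WB@5)) EX@6 MEM@7 WB@8
I3 add r1 <- r3,r3: IF@4 ID@6 stall=0 (-) EX@7 MEM@8 WB@9
I4 ld r2 <- r4: IF@6 ID@7 stall=0 (-) EX@8 MEM@9 WB@10
I5 ld r4 <- r2: IF@7 ID@8 stall=2 (RAW on I4.r2 (WB@10)) EX@11 MEM@12 WB@13

Answer: 5 6 8 9 10 13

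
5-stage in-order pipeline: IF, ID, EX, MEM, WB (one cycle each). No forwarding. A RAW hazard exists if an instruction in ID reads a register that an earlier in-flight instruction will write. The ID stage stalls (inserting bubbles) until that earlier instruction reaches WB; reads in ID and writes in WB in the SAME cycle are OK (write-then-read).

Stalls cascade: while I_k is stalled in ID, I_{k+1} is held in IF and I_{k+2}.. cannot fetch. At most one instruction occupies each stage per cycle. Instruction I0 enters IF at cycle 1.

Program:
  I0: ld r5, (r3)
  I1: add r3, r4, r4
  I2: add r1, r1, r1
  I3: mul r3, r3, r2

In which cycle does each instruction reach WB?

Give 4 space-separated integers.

Answer: 5 6 7 9

Derivation:
I0 ld r5 <- r3: IF@1 ID@2 stall=0 (-) EX@3 MEM@4 WB@5
I1 add r3 <- r4,r4: IF@2 ID@3 stall=0 (-) EX@4 MEM@5 WB@6
I2 add r1 <- r1,r1: IF@3 ID@4 stall=0 (-) EX@5 MEM@6 WB@7
I3 mul r3 <- r3,r2: IF@4 ID@5 stall=1 (RAW on I1.r3 (WB@6)) EX@7 MEM@8 WB@9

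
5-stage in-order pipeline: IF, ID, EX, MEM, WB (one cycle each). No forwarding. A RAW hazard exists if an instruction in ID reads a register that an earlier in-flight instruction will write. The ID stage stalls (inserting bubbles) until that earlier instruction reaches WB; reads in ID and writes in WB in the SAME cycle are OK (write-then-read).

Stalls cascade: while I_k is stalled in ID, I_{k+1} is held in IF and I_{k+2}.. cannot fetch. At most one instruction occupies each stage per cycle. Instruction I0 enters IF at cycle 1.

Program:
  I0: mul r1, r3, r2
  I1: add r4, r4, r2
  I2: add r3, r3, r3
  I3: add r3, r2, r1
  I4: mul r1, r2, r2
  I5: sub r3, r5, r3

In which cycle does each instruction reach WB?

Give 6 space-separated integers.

I0 mul r1 <- r3,r2: IF@1 ID@2 stall=0 (-) EX@3 MEM@4 WB@5
I1 add r4 <- r4,r2: IF@2 ID@3 stall=0 (-) EX@4 MEM@5 WB@6
I2 add r3 <- r3,r3: IF@3 ID@4 stall=0 (-) EX@5 MEM@6 WB@7
I3 add r3 <- r2,r1: IF@4 ID@5 stall=0 (-) EX@6 MEM@7 WB@8
I4 mul r1 <- r2,r2: IF@5 ID@6 stall=0 (-) EX@7 MEM@8 WB@9
I5 sub r3 <- r5,r3: IF@6 ID@7 stall=1 (RAW on I3.r3 (WB@8)) EX@9 MEM@10 WB@11

Answer: 5 6 7 8 9 11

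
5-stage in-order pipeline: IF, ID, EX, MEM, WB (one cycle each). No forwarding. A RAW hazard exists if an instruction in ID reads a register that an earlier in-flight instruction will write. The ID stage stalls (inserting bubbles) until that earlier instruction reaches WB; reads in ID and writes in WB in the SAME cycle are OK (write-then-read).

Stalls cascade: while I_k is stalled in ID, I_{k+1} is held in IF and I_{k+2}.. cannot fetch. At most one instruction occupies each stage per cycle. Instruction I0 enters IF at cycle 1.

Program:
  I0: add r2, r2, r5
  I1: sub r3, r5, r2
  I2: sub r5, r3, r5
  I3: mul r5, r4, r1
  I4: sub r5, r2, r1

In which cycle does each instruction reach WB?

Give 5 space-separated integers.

I0 add r2 <- r2,r5: IF@1 ID@2 stall=0 (-) EX@3 MEM@4 WB@5
I1 sub r3 <- r5,r2: IF@2 ID@3 stall=2 (RAW on I0.r2 (WB@5)) EX@6 MEM@7 WB@8
I2 sub r5 <- r3,r5: IF@3 ID@6 stall=2 (RAW on I1.r3 (WB@8)) EX@9 MEM@10 WB@11
I3 mul r5 <- r4,r1: IF@6 ID@9 stall=0 (-) EX@10 MEM@11 WB@12
I4 sub r5 <- r2,r1: IF@9 ID@10 stall=0 (-) EX@11 MEM@12 WB@13

Answer: 5 8 11 12 13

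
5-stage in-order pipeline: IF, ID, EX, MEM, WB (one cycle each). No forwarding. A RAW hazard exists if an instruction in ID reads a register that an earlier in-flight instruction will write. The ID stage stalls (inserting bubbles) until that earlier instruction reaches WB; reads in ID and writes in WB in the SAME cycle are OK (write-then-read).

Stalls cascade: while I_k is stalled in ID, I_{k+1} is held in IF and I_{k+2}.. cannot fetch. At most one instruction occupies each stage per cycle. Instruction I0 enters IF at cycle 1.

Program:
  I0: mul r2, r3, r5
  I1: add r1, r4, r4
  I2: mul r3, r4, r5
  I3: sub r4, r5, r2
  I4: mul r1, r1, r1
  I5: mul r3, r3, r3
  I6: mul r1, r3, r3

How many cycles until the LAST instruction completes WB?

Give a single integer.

I0 mul r2 <- r3,r5: IF@1 ID@2 stall=0 (-) EX@3 MEM@4 WB@5
I1 add r1 <- r4,r4: IF@2 ID@3 stall=0 (-) EX@4 MEM@5 WB@6
I2 mul r3 <- r4,r5: IF@3 ID@4 stall=0 (-) EX@5 MEM@6 WB@7
I3 sub r4 <- r5,r2: IF@4 ID@5 stall=0 (-) EX@6 MEM@7 WB@8
I4 mul r1 <- r1,r1: IF@5 ID@6 stall=0 (-) EX@7 MEM@8 WB@9
I5 mul r3 <- r3,r3: IF@6 ID@7 stall=0 (-) EX@8 MEM@9 WB@10
I6 mul r1 <- r3,r3: IF@7 ID@8 stall=2 (RAW on I5.r3 (WB@10)) EX@11 MEM@12 WB@13

Answer: 13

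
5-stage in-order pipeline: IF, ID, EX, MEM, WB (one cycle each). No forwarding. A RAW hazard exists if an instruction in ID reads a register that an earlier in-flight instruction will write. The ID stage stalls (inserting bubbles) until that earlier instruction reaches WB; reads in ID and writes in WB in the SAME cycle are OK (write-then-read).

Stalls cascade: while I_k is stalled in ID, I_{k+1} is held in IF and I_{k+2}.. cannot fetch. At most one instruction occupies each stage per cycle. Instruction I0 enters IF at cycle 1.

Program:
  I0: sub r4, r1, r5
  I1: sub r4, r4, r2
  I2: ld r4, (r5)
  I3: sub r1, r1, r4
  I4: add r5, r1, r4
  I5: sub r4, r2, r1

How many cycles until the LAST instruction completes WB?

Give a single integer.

Answer: 16

Derivation:
I0 sub r4 <- r1,r5: IF@1 ID@2 stall=0 (-) EX@3 MEM@4 WB@5
I1 sub r4 <- r4,r2: IF@2 ID@3 stall=2 (RAW on I0.r4 (WB@5)) EX@6 MEM@7 WB@8
I2 ld r4 <- r5: IF@3 ID@6 stall=0 (-) EX@7 MEM@8 WB@9
I3 sub r1 <- r1,r4: IF@6 ID@7 stall=2 (RAW on I2.r4 (WB@9)) EX@10 MEM@11 WB@12
I4 add r5 <- r1,r4: IF@7 ID@10 stall=2 (RAW on I3.r1 (WB@12)) EX@13 MEM@14 WB@15
I5 sub r4 <- r2,r1: IF@10 ID@13 stall=0 (-) EX@14 MEM@15 WB@16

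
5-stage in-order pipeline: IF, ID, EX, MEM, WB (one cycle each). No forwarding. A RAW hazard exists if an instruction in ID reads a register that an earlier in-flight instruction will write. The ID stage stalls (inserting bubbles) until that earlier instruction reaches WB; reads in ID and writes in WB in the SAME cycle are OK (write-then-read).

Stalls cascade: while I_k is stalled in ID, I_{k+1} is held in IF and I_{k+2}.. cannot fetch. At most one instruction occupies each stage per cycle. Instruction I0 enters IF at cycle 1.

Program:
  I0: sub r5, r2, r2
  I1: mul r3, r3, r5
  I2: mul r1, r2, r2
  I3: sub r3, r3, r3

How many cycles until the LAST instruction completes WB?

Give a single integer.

I0 sub r5 <- r2,r2: IF@1 ID@2 stall=0 (-) EX@3 MEM@4 WB@5
I1 mul r3 <- r3,r5: IF@2 ID@3 stall=2 (RAW on I0.r5 (WB@5)) EX@6 MEM@7 WB@8
I2 mul r1 <- r2,r2: IF@3 ID@6 stall=0 (-) EX@7 MEM@8 WB@9
I3 sub r3 <- r3,r3: IF@6 ID@7 stall=1 (RAW on I1.r3 (WB@8)) EX@9 MEM@10 WB@11

Answer: 11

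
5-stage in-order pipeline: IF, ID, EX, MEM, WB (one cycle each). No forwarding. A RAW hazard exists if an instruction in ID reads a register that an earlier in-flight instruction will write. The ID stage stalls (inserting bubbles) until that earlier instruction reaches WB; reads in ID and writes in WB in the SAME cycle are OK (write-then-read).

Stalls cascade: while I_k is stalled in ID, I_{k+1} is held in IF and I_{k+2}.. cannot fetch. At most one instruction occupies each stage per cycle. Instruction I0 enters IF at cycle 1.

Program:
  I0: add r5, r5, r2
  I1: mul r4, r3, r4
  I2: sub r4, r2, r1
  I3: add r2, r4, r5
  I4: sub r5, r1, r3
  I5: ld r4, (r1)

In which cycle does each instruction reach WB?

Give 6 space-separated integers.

Answer: 5 6 7 10 11 12

Derivation:
I0 add r5 <- r5,r2: IF@1 ID@2 stall=0 (-) EX@3 MEM@4 WB@5
I1 mul r4 <- r3,r4: IF@2 ID@3 stall=0 (-) EX@4 MEM@5 WB@6
I2 sub r4 <- r2,r1: IF@3 ID@4 stall=0 (-) EX@5 MEM@6 WB@7
I3 add r2 <- r4,r5: IF@4 ID@5 stall=2 (RAW on I2.r4 (WB@7)) EX@8 MEM@9 WB@10
I4 sub r5 <- r1,r3: IF@5 ID@8 stall=0 (-) EX@9 MEM@10 WB@11
I5 ld r4 <- r1: IF@8 ID@9 stall=0 (-) EX@10 MEM@11 WB@12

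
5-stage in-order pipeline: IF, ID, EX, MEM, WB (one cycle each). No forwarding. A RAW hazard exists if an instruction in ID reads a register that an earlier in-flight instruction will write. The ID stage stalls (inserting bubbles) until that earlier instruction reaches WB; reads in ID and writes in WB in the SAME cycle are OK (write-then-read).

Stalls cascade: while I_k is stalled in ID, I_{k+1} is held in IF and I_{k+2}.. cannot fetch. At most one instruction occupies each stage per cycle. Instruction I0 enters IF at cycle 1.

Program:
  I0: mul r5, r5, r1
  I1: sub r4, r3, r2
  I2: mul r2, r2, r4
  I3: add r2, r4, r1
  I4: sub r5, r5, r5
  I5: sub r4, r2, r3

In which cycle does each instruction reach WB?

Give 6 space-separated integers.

I0 mul r5 <- r5,r1: IF@1 ID@2 stall=0 (-) EX@3 MEM@4 WB@5
I1 sub r4 <- r3,r2: IF@2 ID@3 stall=0 (-) EX@4 MEM@5 WB@6
I2 mul r2 <- r2,r4: IF@3 ID@4 stall=2 (RAW on I1.r4 (WB@6)) EX@7 MEM@8 WB@9
I3 add r2 <- r4,r1: IF@4 ID@7 stall=0 (-) EX@8 MEM@9 WB@10
I4 sub r5 <- r5,r5: IF@7 ID@8 stall=0 (-) EX@9 MEM@10 WB@11
I5 sub r4 <- r2,r3: IF@8 ID@9 stall=1 (RAW on I3.r2 (WB@10)) EX@11 MEM@12 WB@13

Answer: 5 6 9 10 11 13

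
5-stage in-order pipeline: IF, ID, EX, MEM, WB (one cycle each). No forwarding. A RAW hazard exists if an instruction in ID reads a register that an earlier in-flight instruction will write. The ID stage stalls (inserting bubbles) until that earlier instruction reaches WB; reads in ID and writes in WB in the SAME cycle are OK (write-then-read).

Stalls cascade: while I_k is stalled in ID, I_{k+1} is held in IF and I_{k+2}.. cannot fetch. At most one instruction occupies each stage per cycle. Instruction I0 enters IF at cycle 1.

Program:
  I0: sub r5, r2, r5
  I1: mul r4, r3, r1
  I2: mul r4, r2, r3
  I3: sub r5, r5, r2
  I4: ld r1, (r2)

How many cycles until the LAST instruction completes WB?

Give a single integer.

I0 sub r5 <- r2,r5: IF@1 ID@2 stall=0 (-) EX@3 MEM@4 WB@5
I1 mul r4 <- r3,r1: IF@2 ID@3 stall=0 (-) EX@4 MEM@5 WB@6
I2 mul r4 <- r2,r3: IF@3 ID@4 stall=0 (-) EX@5 MEM@6 WB@7
I3 sub r5 <- r5,r2: IF@4 ID@5 stall=0 (-) EX@6 MEM@7 WB@8
I4 ld r1 <- r2: IF@5 ID@6 stall=0 (-) EX@7 MEM@8 WB@9

Answer: 9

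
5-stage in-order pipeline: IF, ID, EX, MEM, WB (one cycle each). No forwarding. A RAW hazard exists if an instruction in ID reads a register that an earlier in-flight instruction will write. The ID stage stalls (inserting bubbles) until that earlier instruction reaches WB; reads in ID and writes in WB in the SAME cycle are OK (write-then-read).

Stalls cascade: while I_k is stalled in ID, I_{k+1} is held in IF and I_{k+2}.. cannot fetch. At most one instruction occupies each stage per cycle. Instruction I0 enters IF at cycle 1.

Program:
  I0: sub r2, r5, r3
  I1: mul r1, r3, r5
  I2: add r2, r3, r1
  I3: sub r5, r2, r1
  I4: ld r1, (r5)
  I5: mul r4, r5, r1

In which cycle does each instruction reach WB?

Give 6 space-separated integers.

Answer: 5 6 9 12 15 18

Derivation:
I0 sub r2 <- r5,r3: IF@1 ID@2 stall=0 (-) EX@3 MEM@4 WB@5
I1 mul r1 <- r3,r5: IF@2 ID@3 stall=0 (-) EX@4 MEM@5 WB@6
I2 add r2 <- r3,r1: IF@3 ID@4 stall=2 (RAW on I1.r1 (WB@6)) EX@7 MEM@8 WB@9
I3 sub r5 <- r2,r1: IF@4 ID@7 stall=2 (RAW on I2.r2 (WB@9)) EX@10 MEM@11 WB@12
I4 ld r1 <- r5: IF@7 ID@10 stall=2 (RAW on I3.r5 (WB@12)) EX@13 MEM@14 WB@15
I5 mul r4 <- r5,r1: IF@10 ID@13 stall=2 (RAW on I4.r1 (WB@15)) EX@16 MEM@17 WB@18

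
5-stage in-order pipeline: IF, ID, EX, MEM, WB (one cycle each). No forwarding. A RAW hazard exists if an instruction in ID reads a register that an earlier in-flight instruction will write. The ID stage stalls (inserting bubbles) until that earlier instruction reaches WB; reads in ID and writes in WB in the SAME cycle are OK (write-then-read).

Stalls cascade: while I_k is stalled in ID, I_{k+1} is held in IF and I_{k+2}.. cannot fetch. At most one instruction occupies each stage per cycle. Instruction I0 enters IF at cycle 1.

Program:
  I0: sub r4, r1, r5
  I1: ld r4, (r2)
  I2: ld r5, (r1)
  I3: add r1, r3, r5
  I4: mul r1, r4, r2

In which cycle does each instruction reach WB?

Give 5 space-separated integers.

Answer: 5 6 7 10 11

Derivation:
I0 sub r4 <- r1,r5: IF@1 ID@2 stall=0 (-) EX@3 MEM@4 WB@5
I1 ld r4 <- r2: IF@2 ID@3 stall=0 (-) EX@4 MEM@5 WB@6
I2 ld r5 <- r1: IF@3 ID@4 stall=0 (-) EX@5 MEM@6 WB@7
I3 add r1 <- r3,r5: IF@4 ID@5 stall=2 (RAW on I2.r5 (WB@7)) EX@8 MEM@9 WB@10
I4 mul r1 <- r4,r2: IF@5 ID@8 stall=0 (-) EX@9 MEM@10 WB@11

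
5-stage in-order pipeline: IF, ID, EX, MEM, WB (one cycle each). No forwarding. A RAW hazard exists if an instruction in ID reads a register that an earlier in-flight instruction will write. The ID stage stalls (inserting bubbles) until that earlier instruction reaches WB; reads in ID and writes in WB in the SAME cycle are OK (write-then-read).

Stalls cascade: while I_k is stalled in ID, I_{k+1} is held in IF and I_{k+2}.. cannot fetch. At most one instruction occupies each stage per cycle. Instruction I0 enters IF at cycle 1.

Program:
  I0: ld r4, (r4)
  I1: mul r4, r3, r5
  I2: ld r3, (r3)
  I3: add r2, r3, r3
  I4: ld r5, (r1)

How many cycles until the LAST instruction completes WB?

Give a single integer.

I0 ld r4 <- r4: IF@1 ID@2 stall=0 (-) EX@3 MEM@4 WB@5
I1 mul r4 <- r3,r5: IF@2 ID@3 stall=0 (-) EX@4 MEM@5 WB@6
I2 ld r3 <- r3: IF@3 ID@4 stall=0 (-) EX@5 MEM@6 WB@7
I3 add r2 <- r3,r3: IF@4 ID@5 stall=2 (RAW on I2.r3 (WB@7)) EX@8 MEM@9 WB@10
I4 ld r5 <- r1: IF@5 ID@8 stall=0 (-) EX@9 MEM@10 WB@11

Answer: 11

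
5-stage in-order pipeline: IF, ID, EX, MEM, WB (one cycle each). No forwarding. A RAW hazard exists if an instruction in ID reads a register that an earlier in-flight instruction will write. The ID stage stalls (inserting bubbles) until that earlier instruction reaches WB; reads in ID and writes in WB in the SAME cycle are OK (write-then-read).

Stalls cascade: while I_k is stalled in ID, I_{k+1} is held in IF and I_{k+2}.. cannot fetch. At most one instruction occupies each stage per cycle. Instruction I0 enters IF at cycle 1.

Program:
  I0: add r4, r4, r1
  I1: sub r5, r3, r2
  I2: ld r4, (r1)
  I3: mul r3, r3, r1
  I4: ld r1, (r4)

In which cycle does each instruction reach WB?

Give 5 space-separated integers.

Answer: 5 6 7 8 10

Derivation:
I0 add r4 <- r4,r1: IF@1 ID@2 stall=0 (-) EX@3 MEM@4 WB@5
I1 sub r5 <- r3,r2: IF@2 ID@3 stall=0 (-) EX@4 MEM@5 WB@6
I2 ld r4 <- r1: IF@3 ID@4 stall=0 (-) EX@5 MEM@6 WB@7
I3 mul r3 <- r3,r1: IF@4 ID@5 stall=0 (-) EX@6 MEM@7 WB@8
I4 ld r1 <- r4: IF@5 ID@6 stall=1 (RAW on I2.r4 (WB@7)) EX@8 MEM@9 WB@10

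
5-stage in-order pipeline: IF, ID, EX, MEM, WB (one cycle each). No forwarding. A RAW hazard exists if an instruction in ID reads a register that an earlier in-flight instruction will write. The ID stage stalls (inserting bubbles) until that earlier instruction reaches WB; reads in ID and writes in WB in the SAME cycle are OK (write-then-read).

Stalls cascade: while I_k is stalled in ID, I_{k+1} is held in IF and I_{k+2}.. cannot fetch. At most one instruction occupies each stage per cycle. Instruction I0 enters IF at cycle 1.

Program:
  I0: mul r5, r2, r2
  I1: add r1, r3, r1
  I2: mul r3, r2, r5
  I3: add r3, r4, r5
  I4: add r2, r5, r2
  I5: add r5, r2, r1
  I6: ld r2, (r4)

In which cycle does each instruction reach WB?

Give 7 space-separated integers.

Answer: 5 6 8 9 10 13 14

Derivation:
I0 mul r5 <- r2,r2: IF@1 ID@2 stall=0 (-) EX@3 MEM@4 WB@5
I1 add r1 <- r3,r1: IF@2 ID@3 stall=0 (-) EX@4 MEM@5 WB@6
I2 mul r3 <- r2,r5: IF@3 ID@4 stall=1 (RAW on I0.r5 (WB@5)) EX@6 MEM@7 WB@8
I3 add r3 <- r4,r5: IF@4 ID@6 stall=0 (-) EX@7 MEM@8 WB@9
I4 add r2 <- r5,r2: IF@6 ID@7 stall=0 (-) EX@8 MEM@9 WB@10
I5 add r5 <- r2,r1: IF@7 ID@8 stall=2 (RAW on I4.r2 (WB@10)) EX@11 MEM@12 WB@13
I6 ld r2 <- r4: IF@8 ID@11 stall=0 (-) EX@12 MEM@13 WB@14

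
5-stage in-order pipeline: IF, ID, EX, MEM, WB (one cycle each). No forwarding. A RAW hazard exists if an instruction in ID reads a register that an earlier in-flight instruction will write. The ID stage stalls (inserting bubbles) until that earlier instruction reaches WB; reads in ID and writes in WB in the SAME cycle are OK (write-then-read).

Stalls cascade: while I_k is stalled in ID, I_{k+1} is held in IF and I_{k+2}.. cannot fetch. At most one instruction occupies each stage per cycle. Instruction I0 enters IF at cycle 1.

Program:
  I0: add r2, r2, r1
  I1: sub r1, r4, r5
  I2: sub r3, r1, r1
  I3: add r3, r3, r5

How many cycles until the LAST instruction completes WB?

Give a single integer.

I0 add r2 <- r2,r1: IF@1 ID@2 stall=0 (-) EX@3 MEM@4 WB@5
I1 sub r1 <- r4,r5: IF@2 ID@3 stall=0 (-) EX@4 MEM@5 WB@6
I2 sub r3 <- r1,r1: IF@3 ID@4 stall=2 (RAW on I1.r1 (WB@6)) EX@7 MEM@8 WB@9
I3 add r3 <- r3,r5: IF@4 ID@7 stall=2 (RAW on I2.r3 (WB@9)) EX@10 MEM@11 WB@12

Answer: 12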